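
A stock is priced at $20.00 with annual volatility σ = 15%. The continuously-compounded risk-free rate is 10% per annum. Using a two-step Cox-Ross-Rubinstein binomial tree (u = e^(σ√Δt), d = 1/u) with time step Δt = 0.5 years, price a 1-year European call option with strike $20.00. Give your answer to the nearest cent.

CRR parameters: u = e^(σ√Δt) = e^(0.15·√0.5) = 1.1119, d = 1/u = 0.8994
Per-period rate: rΔt = 0.1·0.5 = 0.05, so R = e^0.05 = 1.0513
Risk-neutral probability p = (e^0.05 − 0.8994)/(1.1119 − 0.8994) = 0.1519/0.2125 = 0.7148
Terminal stock prices: S_uu = 24.73, S_ud = 20, S_dd = 16.18
Terminal payoffs (S − K): max(4.726, 0) = 4.726, max(0, 0) = 0, max(-3.823, 0) = 0
Node u (S = 22.24): V_u = e^(−0.05)·[0.7148·4.7262 + 0.2852·0.0000] = 3.2133
Node d (S = 17.99): V_d = e^(−0.05)·[0.7148·0.0000 + 0.2852·0.0000] = 0.0000
Node 0 (S = 20): V_0 = e^(−0.05)·[0.7148·3.2133 + 0.2852·0.0000] = 2.1847

$2.18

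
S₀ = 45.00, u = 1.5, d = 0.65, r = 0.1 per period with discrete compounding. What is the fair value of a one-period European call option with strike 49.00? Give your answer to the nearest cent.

Risk-neutral probability p = (1 + 0.1 − 0.65)/(1.5 − 0.65) = 0.4500/0.8500 = 0.5294
Terminal stock prices: S_u = 67.5, S_d = 29.25
Terminal payoffs (S − K): max(18.5, 0) = 18.5, max(-19.75, 0) = 0
Node 0 (S = 45): V_0 = 1/1.1·[0.5294·18.5000 + 0.4706·0.0000] = 8.9037

8.90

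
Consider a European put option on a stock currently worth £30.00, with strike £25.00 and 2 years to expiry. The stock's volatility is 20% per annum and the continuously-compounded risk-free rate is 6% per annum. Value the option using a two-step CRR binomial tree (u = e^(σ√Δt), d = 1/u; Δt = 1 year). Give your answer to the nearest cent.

£0.68

CRR parameters: u = e^(σ√Δt) = e^(0.2·√1) = 1.2214, d = 1/u = 0.8187
Per-period rate: rΔt = 0.06·1 = 0.06, so R = e^0.06 = 1.0618
Risk-neutral probability p = (e^0.06 − 0.8187)/(1.2214 − 0.8187) = 0.2431/0.4027 = 0.6037
Terminal stock prices: S_uu = 44.75, S_ud = 30, S_dd = 20.11
Terminal payoffs (K − S): max(-19.75, 0) = 0, max(-5, 0) = 0, max(4.89, 0) = 4.89
Node u (S = 36.64): V_u = e^(−0.06)·[0.6037·0.0000 + 0.3963·0.0000] = 0.0000
Node d (S = 24.56): V_d = e^(−0.06)·[0.6037·0.0000 + 0.3963·4.8904] = 1.8251
Node 0 (S = 30): V_0 = e^(−0.06)·[0.6037·0.0000 + 0.3963·1.8251] = 0.6811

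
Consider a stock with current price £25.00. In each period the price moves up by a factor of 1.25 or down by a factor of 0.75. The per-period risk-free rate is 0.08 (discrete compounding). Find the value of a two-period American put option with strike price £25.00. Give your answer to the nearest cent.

Risk-neutral probability p = (1 + 0.08 − 0.75)/(1.25 − 0.75) = 0.3300/0.5000 = 0.6600
Terminal stock prices: S_uu = 39.06, S_ud = 23.44, S_dd = 14.06
Terminal payoffs (K − S): max(-14.06, 0) = 0, max(1.562, 0) = 1.562, max(10.94, 0) = 10.94
Node u (S = 31.25): continuation = 1/1.08·[0.6600·0.0000 + 0.3400·1.5625] = 0.4919; exercise value = 0.0000 ≤ continuation, so V_u = 0.4919
Node d (S = 18.75): continuation = 1/1.08·[0.6600·1.5625 + 0.3400·10.9375] = 4.3981; exercise value = 6.2500 > continuation, so V_d = 6.2500 (exercise)
Node 0 (S = 25): continuation = 1/1.08·[0.6600·0.4919 + 0.3400·6.2500] = 2.2682; exercise value = 0.0000 ≤ continuation, so V_0 = 2.2682

£2.27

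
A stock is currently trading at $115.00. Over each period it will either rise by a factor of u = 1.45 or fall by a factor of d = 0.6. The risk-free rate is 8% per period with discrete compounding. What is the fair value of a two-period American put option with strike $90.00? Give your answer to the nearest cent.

$8.46

Risk-neutral probability p = (1 + 0.08 − 0.6)/(1.45 − 0.6) = 0.4800/0.8500 = 0.5647
Terminal stock prices: S_uu = 241.8, S_ud = 100, S_dd = 41.4
Terminal payoffs (K − S): max(-151.8, 0) = 0, max(-10.05, 0) = 0, max(48.6, 0) = 48.6
Node u (S = 166.8): continuation = 1/1.08·[0.5647·0.0000 + 0.4353·0.0000] = 0.0000; exercise value = 0.0000 ≤ continuation, so V_u = 0.0000
Node d (S = 69): continuation = 1/1.08·[0.5647·0.0000 + 0.4353·48.6000] = 19.5882; exercise value = 21.0000 > continuation, so V_d = 21.0000 (exercise)
Node 0 (S = 115): continuation = 1/1.08·[0.5647·0.0000 + 0.4353·21.0000] = 8.4641; exercise value = 0.0000 ≤ continuation, so V_0 = 8.4641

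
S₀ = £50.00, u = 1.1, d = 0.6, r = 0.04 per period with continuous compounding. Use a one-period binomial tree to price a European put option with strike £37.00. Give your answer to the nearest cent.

Risk-neutral probability p = (e^0.04 − 0.6)/(1.1 − 0.6) = 0.4408/0.5000 = 0.8816
Terminal stock prices: S_u = 55, S_d = 30
Terminal payoffs (K − S): max(-18, 0) = 0, max(7, 0) = 7
Node 0 (S = 50): V_0 = e^(−0.04)·[0.8816·0.0000 + 0.1184·7.0000] = 0.7962

£0.80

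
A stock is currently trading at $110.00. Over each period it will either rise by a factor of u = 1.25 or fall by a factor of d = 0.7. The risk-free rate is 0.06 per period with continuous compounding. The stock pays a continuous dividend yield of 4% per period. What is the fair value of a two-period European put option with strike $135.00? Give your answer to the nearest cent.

$29.28

Per-period risk-free factor R = e^0.06 = 1.0618; dividend-adjusted growth = e^(0.06−0.04) = 1.0202.
Risk-neutral probability p = (1.0202 − 0.7)/(1.25 − 0.7) = 0.3202/0.5500 = 0.5822
Terminal stock prices: S_uu = 171.9, S_ud = 96.25, S_dd = 53.9
Terminal payoffs (K − S): max(-36.88, 0) = 0, max(38.75, 0) = 38.75, max(81.1, 0) = 81.1
Node u (S = 137.5): V_u = e^(−0.06)·[0.5822·0.0000 + 0.4178·38.7500] = 15.2475
Node d (S = 77): V_d = e^(−0.06)·[0.5822·38.7500 + 0.4178·81.1000] = 53.1574
Node 0 (S = 110): V_0 = e^(−0.06)·[0.5822·15.2475 + 0.4178·53.1574] = 29.2765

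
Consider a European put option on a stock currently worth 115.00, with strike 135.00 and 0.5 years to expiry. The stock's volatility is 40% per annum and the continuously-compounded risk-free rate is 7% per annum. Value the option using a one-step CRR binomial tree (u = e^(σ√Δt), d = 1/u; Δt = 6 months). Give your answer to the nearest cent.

CRR parameters: u = e^(σ√Δt) = e^(0.4·√0.5) = 1.3269, d = 1/u = 0.7536
Per-period rate: rΔt = 0.07·0.5 = 0.035, so R = e^0.035 = 1.0356
Risk-neutral probability p = (e^0.035 − 0.7536)/(1.3269 − 0.7536) = 0.2820/0.5733 = 0.4919
Terminal stock prices: S_u = 152.6, S_d = 86.67
Terminal payoffs (K − S): max(-17.59, 0) = 0, max(48.33, 0) = 48.33
Node 0 (S = 115): V_0 = e^(−0.035)·[0.4919·0.0000 + 0.5081·48.3316] = 23.7130

23.71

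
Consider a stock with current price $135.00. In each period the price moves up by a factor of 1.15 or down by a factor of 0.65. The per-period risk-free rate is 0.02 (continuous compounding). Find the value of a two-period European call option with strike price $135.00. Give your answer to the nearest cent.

Risk-neutral probability p = (e^0.02 − 0.65)/(1.15 − 0.65) = 0.3702/0.5000 = 0.7404
Terminal stock prices: S_uu = 178.5, S_ud = 100.9, S_dd = 57.04
Terminal payoffs (S − K): max(43.54, 0) = 43.54, max(-34.09, 0) = 0, max(-77.96, 0) = 0
Node u (S = 155.2): V_u = e^(−0.02)·[0.7404·43.5375 + 0.2596·0.0000] = 31.5970
Node d (S = 87.75): V_d = e^(−0.02)·[0.7404·0.0000 + 0.2596·0.0000] = 0.0000
Node 0 (S = 135): V_0 = e^(−0.02)·[0.7404·31.5970 + 0.2596·0.0000] = 22.9312

$22.93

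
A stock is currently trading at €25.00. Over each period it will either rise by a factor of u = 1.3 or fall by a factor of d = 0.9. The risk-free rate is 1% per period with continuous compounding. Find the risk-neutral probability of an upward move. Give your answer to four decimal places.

Risk-neutral probability p = (e^0.01 − 0.9)/(1.3 − 0.9) = 0.1101/0.4000 = 0.2751

p = 0.2751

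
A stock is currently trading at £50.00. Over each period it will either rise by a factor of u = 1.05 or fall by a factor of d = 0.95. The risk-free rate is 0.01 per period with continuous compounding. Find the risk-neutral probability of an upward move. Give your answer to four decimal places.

Risk-neutral probability p = (e^0.01 − 0.95)/(1.05 − 0.95) = 0.0601/0.1000 = 0.6005

p = 0.6005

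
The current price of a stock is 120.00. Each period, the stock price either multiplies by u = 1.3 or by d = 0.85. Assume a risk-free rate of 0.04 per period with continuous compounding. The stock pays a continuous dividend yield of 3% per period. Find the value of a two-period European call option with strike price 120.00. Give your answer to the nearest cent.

Per-period risk-free factor R = e^0.04 = 1.0408; dividend-adjusted growth = e^(0.04−0.03) = 1.0101.
Risk-neutral probability p = (1.0101 − 0.85)/(1.3 − 0.85) = 0.1601/0.4500 = 0.3557
Terminal stock prices: S_uu = 202.8, S_ud = 132.6, S_dd = 86.7
Terminal payoffs (S − K): max(82.8, 0) = 82.8, max(12.6, 0) = 12.6, max(-33.3, 0) = 0
Node u (S = 156): V_u = e^(−0.04)·[0.3557·82.8000 + 0.6443·12.6000] = 36.0948
Node d (S = 102): V_d = e^(−0.04)·[0.3557·12.6000 + 0.6443·0.0000] = 4.3057
Node 0 (S = 120): V_0 = e^(−0.04)·[0.3557·36.0948 + 0.6443·4.3057] = 14.9999

15.00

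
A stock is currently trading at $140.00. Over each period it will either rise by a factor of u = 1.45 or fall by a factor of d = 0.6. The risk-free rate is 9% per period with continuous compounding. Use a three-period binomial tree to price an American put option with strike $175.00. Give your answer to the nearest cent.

Risk-neutral probability p = (e^0.09 − 0.6)/(1.45 − 0.6) = 0.4942/0.8500 = 0.5814
Terminal stock prices: S_uuu = 426.8, S_uud = 176.6, S_udd = 73.08, S_ddd = 30.24
Terminal payoffs (K − S): max(-251.8, 0) = 0, max(-1.61, 0) = 0, max(101.9, 0) = 101.9, max(144.8, 0) = 144.8
Node uu (S = 294.4): continuation = e^(−0.09)·[0.5814·0.0000 + 0.4186·0.0000] = 0.0000; exercise value = 0.0000 ≤ continuation, so V_uu = 0.0000
Node ud (S = 121.8): continuation = e^(−0.09)·[0.5814·0.0000 + 0.4186·101.9200] = 38.9934; exercise value = 53.2000 > continuation, so V_ud = 53.2000 (exercise)
Node dd (S = 50.4): continuation = e^(−0.09)·[0.5814·101.9200 + 0.4186·144.7600] = 109.5380; exercise value = 124.6000 > continuation, so V_dd = 124.6000 (exercise)
Node u (S = 203): continuation = e^(−0.09)·[0.5814·0.0000 + 0.4186·53.2000] = 20.3537; exercise value = 0.0000 ≤ continuation, so V_u = 20.3537
Node d (S = 84): continuation = e^(−0.09)·[0.5814·53.2000 + 0.4186·124.6000] = 75.9380; exercise value = 91.0000 > continuation, so V_d = 91.0000 (exercise)
Node 0 (S = 140): continuation = e^(−0.09)·[0.5814·20.3537 + 0.4186·91.0000] = 45.6303; exercise value = 35.0000 ≤ continuation, so V_0 = 45.6303

$45.63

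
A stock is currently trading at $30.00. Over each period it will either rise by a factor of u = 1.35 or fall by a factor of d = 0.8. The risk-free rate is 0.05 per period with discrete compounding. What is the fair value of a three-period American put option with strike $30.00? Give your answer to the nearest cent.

Risk-neutral probability p = (1 + 0.05 − 0.8)/(1.35 − 0.8) = 0.2500/0.5500 = 0.4545
Terminal stock prices: S_uuu = 73.81, S_uud = 43.74, S_udd = 25.92, S_ddd = 15.36
Terminal payoffs (K − S): max(-43.81, 0) = 0, max(-13.74, 0) = 0, max(4.08, 0) = 4.08, max(14.64, 0) = 14.64
Node uu (S = 54.68): continuation = 1/1.05·[0.4545·0.0000 + 0.5455·0.0000] = 0.0000; exercise value = 0.0000 ≤ continuation, so V_uu = 0.0000
Node ud (S = 32.4): continuation = 1/1.05·[0.4545·0.0000 + 0.5455·4.0800] = 2.1195; exercise value = 0.0000 ≤ continuation, so V_ud = 2.1195
Node dd (S = 19.2): continuation = 1/1.05·[0.4545·4.0800 + 0.5455·14.6400] = 9.3714; exercise value = 10.8000 > continuation, so V_dd = 10.8000 (exercise)
Node u (S = 40.5): continuation = 1/1.05·[0.4545·0.0000 + 0.5455·2.1195] = 1.1010; exercise value = 0.0000 ≤ continuation, so V_u = 1.1010
Node d (S = 24): continuation = 1/1.05·[0.4545·2.1195 + 0.5455·10.8000] = 6.5279; exercise value = 6.0000 ≤ continuation, so V_d = 6.5279
Node 0 (S = 30): continuation = 1/1.05·[0.4545·1.1010 + 0.5455·6.5279] = 3.8678; exercise value = 0.0000 ≤ continuation, so V_0 = 3.8678

$3.87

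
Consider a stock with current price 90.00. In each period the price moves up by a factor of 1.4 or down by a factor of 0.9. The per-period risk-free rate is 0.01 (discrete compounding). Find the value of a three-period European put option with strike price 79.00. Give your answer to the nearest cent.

Risk-neutral probability p = (1 + 0.01 − 0.9)/(1.4 − 0.9) = 0.1100/0.5000 = 0.2200
Terminal stock prices: S_uuu = 247, S_uud = 158.8, S_udd = 102.1, S_ddd = 65.61
Terminal payoffs (K − S): max(-168, 0) = 0, max(-79.76, 0) = 0, max(-23.06, 0) = 0, max(13.39, 0) = 13.39
Node uu (S = 176.4): V_uu = 1/1.01·[0.2200·0.0000 + 0.7800·0.0000] = 0.0000
Node ud (S = 113.4): V_ud = 1/1.01·[0.2200·0.0000 + 0.7800·0.0000] = 0.0000
Node dd (S = 72.9): V_dd = 1/1.01·[0.2200·0.0000 + 0.7800·13.3900] = 10.3408
Node u (S = 126): V_u = 1/1.01·[0.2200·0.0000 + 0.7800·0.0000] = 0.0000
Node d (S = 81): V_d = 1/1.01·[0.2200·0.0000 + 0.7800·10.3408] = 7.9860
Node 0 (S = 90): V_0 = 1/1.01·[0.2200·0.0000 + 0.7800·7.9860] = 6.1674

6.17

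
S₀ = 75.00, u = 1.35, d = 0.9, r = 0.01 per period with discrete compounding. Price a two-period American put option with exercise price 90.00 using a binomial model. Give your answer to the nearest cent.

16.83

Risk-neutral probability p = (1 + 0.01 − 0.9)/(1.35 − 0.9) = 0.1100/0.4500 = 0.2444
Terminal stock prices: S_uu = 136.7, S_ud = 91.12, S_dd = 60.75
Terminal payoffs (K − S): max(-46.69, 0) = 0, max(-1.125, 0) = 0, max(29.25, 0) = 29.25
Node u (S = 101.2): continuation = 1/1.01·[0.2444·0.0000 + 0.7556·0.0000] = 0.0000; exercise value = 0.0000 ≤ continuation, so V_u = 0.0000
Node d (S = 67.5): continuation = 1/1.01·[0.2444·0.0000 + 0.7556·29.2500] = 21.8812; exercise value = 22.5000 > continuation, so V_d = 22.5000 (exercise)
Node 0 (S = 75): continuation = 1/1.01·[0.2444·0.0000 + 0.7556·22.5000] = 16.8317; exercise value = 15.0000 ≤ continuation, so V_0 = 16.8317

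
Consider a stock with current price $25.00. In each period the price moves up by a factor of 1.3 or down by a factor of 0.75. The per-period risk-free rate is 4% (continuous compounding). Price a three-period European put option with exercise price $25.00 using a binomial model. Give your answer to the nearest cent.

$3.44

Risk-neutral probability p = (e^0.04 − 0.75)/(1.3 − 0.75) = 0.2908/0.5500 = 0.5287
Terminal stock prices: S_uuu = 54.93, S_uud = 31.69, S_udd = 18.28, S_ddd = 10.55
Terminal payoffs (K − S): max(-29.93, 0) = 0, max(-6.688, 0) = 0, max(6.719, 0) = 6.719, max(14.45, 0) = 14.45
Node uu (S = 42.25): V_uu = e^(−0.04)·[0.5287·0.0000 + 0.4713·0.0000] = 0.0000
Node ud (S = 24.38): V_ud = e^(−0.04)·[0.5287·0.0000 + 0.4713·6.7188] = 3.0421
Node dd (S = 14.06): V_dd = e^(−0.04)·[0.5287·6.7188 + 0.4713·14.4531] = 9.9572
Node u (S = 32.5): V_u = e^(−0.04)·[0.5287·0.0000 + 0.4713·3.0421] = 1.3774
Node d (S = 18.75): V_d = e^(−0.04)·[0.5287·3.0421 + 0.4713·9.9572] = 6.0538
Node 0 (S = 25): V_0 = e^(−0.04)·[0.5287·1.3774 + 0.4713·6.0538] = 3.4407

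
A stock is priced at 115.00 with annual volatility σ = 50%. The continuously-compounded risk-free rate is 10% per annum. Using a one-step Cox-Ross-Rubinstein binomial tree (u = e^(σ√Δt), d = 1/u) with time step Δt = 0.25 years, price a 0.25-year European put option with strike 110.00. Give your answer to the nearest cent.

CRR parameters: u = e^(σ√Δt) = e^(0.5·√0.25) = 1.2840, d = 1/u = 0.7788
Per-period rate: rΔt = 0.1·0.25 = 0.025, so R = e^0.025 = 1.0253
Risk-neutral probability p = (e^0.025 − 0.7788)/(1.2840 − 0.7788) = 0.2465/0.5052 = 0.4879
Terminal stock prices: S_u = 147.7, S_d = 89.56
Terminal payoffs (K − S): max(-37.66, 0) = 0, max(20.44, 0) = 20.44
Node 0 (S = 115): V_0 = e^(−0.025)·[0.4879·0.0000 + 0.5121·20.4379] = 10.2072

10.21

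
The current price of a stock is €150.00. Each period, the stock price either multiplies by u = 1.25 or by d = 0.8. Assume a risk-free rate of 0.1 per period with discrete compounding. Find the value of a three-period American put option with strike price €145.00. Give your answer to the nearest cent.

€8.97

Risk-neutral probability p = (1 + 0.1 − 0.8)/(1.25 − 0.8) = 0.3000/0.4500 = 0.6667
Terminal stock prices: S_uuu = 293, S_uud = 187.5, S_udd = 120, S_ddd = 76.8
Terminal payoffs (K − S): max(-148, 0) = 0, max(-42.5, 0) = 0, max(25, 0) = 25, max(68.2, 0) = 68.2
Node uu (S = 234.4): continuation = 1/1.1·[0.6667·0.0000 + 0.3333·0.0000] = 0.0000; exercise value = 0.0000 ≤ continuation, so V_uu = 0.0000
Node ud (S = 150): continuation = 1/1.1·[0.6667·0.0000 + 0.3333·25.0000] = 7.5758; exercise value = 0.0000 ≤ continuation, so V_ud = 7.5758
Node dd (S = 96): continuation = 1/1.1·[0.6667·25.0000 + 0.3333·68.2000] = 35.8182; exercise value = 49.0000 > continuation, so V_dd = 49.0000 (exercise)
Node u (S = 187.5): continuation = 1/1.1·[0.6667·0.0000 + 0.3333·7.5758] = 2.2957; exercise value = 0.0000 ≤ continuation, so V_u = 2.2957
Node d (S = 120): continuation = 1/1.1·[0.6667·7.5758 + 0.3333·49.0000] = 19.4399; exercise value = 25.0000 > continuation, so V_d = 25.0000 (exercise)
Node 0 (S = 150): continuation = 1/1.1·[0.6667·2.2957 + 0.3333·25.0000] = 8.9671; exercise value = 0.0000 ≤ continuation, so V_0 = 8.9671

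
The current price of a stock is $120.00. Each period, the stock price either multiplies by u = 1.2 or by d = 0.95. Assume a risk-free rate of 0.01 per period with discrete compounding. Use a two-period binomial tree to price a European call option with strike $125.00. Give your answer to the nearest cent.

Risk-neutral probability p = (1 + 0.01 − 0.95)/(1.2 − 0.95) = 0.0600/0.2500 = 0.2400
Terminal stock prices: S_uu = 172.8, S_ud = 136.8, S_dd = 108.3
Terminal payoffs (S − K): max(47.8, 0) = 47.8, max(11.8, 0) = 11.8, max(-16.7, 0) = 0
Node u (S = 144): V_u = 1/1.01·[0.2400·47.8000 + 0.7600·11.8000] = 20.2376
Node d (S = 114): V_d = 1/1.01·[0.2400·11.8000 + 0.7600·0.0000] = 2.8040
Node 0 (S = 120): V_0 = 1/1.01·[0.2400·20.2376 + 0.7600·2.8040] = 6.9189

$6.92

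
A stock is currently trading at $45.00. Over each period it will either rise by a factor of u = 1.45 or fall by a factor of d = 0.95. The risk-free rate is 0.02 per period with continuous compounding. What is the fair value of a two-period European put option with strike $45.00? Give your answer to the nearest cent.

Risk-neutral probability p = (e^0.02 − 0.95)/(1.45 − 0.95) = 0.0702/0.5000 = 0.1404
Terminal stock prices: S_uu = 94.61, S_ud = 61.99, S_dd = 40.61
Terminal payoffs (K − S): max(-49.61, 0) = 0, max(-16.99, 0) = 0, max(4.388, 0) = 4.388
Node u (S = 65.25): V_u = e^(−0.02)·[0.1404·0.0000 + 0.8596·0.0000] = 0.0000
Node d (S = 42.75): V_d = e^(−0.02)·[0.1404·0.0000 + 0.8596·4.3875] = 3.6968
Node 0 (S = 45): V_0 = e^(−0.02)·[0.1404·0.0000 + 0.8596·3.6968] = 3.1148

$3.11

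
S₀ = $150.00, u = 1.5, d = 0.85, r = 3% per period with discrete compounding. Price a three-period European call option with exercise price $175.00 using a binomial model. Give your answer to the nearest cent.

Risk-neutral probability p = (1 + 0.03 − 0.85)/(1.5 − 0.85) = 0.1800/0.6500 = 0.2769
Terminal stock prices: S_uuu = 506.2, S_uud = 286.9, S_udd = 162.6, S_ddd = 92.12
Terminal payoffs (S − K): max(331.2, 0) = 331.2, max(111.9, 0) = 111.9, max(-12.44, 0) = 0, max(-82.88, 0) = 0
Node uu (S = 337.5): V_uu = 1/1.03·[0.2769·331.2500 + 0.7231·111.8750] = 167.5971
Node ud (S = 191.2): V_ud = 1/1.03·[0.2769·111.8750 + 0.7231·0.0000] = 30.0784
Node dd (S = 108.4): V_dd = 1/1.03·[0.2769·0.0000 + 0.7231·0.0000] = 0.0000
Node u (S = 225): V_u = 1/1.03·[0.2769·167.5971 + 0.7231·30.0784] = 66.1753
Node d (S = 127.5): V_d = 1/1.03·[0.2769·30.0784 + 0.7231·0.0000] = 8.0868
Node 0 (S = 150): V_0 = 1/1.03·[0.2769·66.1753 + 0.7231·8.0868] = 23.4688

$23.47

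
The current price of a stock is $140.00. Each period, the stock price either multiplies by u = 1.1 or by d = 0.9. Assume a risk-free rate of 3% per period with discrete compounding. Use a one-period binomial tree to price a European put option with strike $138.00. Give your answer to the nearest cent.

Risk-neutral probability p = (1 + 0.03 − 0.9)/(1.1 − 0.9) = 0.1300/0.2000 = 0.6500
Terminal stock prices: S_u = 154, S_d = 126
Terminal payoffs (K − S): max(-16, 0) = 0, max(12, 0) = 12
Node 0 (S = 140): V_0 = 1/1.03·[0.6500·0.0000 + 0.3500·12.0000] = 4.0777

$4.08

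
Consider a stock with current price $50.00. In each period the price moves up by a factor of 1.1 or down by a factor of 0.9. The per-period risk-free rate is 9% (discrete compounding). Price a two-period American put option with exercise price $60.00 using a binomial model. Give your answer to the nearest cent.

$10.00

Risk-neutral probability p = (1 + 0.09 − 0.9)/(1.1 − 0.9) = 0.1900/0.2000 = 0.9500
Terminal stock prices: S_uu = 60.5, S_ud = 49.5, S_dd = 40.5
Terminal payoffs (K − S): max(-0.5, 0) = 0, max(10.5, 0) = 10.5, max(19.5, 0) = 19.5
Node u (S = 55): continuation = 1/1.09·[0.9500·0.0000 + 0.0500·10.5000] = 0.4817; exercise value = 5.0000 > continuation, so V_u = 5.0000 (exercise)
Node d (S = 45): continuation = 1/1.09·[0.9500·10.5000 + 0.0500·19.5000] = 10.0459; exercise value = 15.0000 > continuation, so V_d = 15.0000 (exercise)
Node 0 (S = 50): continuation = 1/1.09·[0.9500·5.0000 + 0.0500·15.0000] = 5.0459; exercise value = 10.0000 > continuation, so V_0 = 10.0000 (exercise)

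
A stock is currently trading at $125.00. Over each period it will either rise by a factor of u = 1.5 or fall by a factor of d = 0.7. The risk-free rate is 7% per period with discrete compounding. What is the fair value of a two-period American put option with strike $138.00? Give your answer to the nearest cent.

Risk-neutral probability p = (1 + 0.07 − 0.7)/(1.5 − 0.7) = 0.3700/0.8000 = 0.4625
Terminal stock prices: S_uu = 281.2, S_ud = 131.2, S_dd = 61.25
Terminal payoffs (K − S): max(-143.2, 0) = 0, max(6.75, 0) = 6.75, max(76.75, 0) = 76.75
Node u (S = 187.5): continuation = 1/1.07·[0.4625·0.0000 + 0.5375·6.7500] = 3.3908; exercise value = 0.0000 ≤ continuation, so V_u = 3.3908
Node d (S = 87.5): continuation = 1/1.07·[0.4625·6.7500 + 0.5375·76.7500] = 41.4720; exercise value = 50.5000 > continuation, so V_d = 50.5000 (exercise)
Node 0 (S = 125): continuation = 1/1.07·[0.4625·3.3908 + 0.5375·50.5000] = 26.8336; exercise value = 13.0000 ≤ continuation, so V_0 = 26.8336

$26.83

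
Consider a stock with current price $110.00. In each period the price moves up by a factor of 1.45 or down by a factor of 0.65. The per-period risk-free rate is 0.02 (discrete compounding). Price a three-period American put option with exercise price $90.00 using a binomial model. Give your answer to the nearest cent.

$17.78

Risk-neutral probability p = (1 + 0.02 − 0.65)/(1.45 − 0.65) = 0.3700/0.8000 = 0.4625
Terminal stock prices: S_uuu = 335.3, S_uud = 150.3, S_udd = 67.39, S_ddd = 30.21
Terminal payoffs (K − S): max(-245.3, 0) = 0, max(-60.33, 0) = 0, max(22.61, 0) = 22.61, max(59.79, 0) = 59.79
Node uu (S = 231.3): continuation = 1/1.02·[0.4625·0.0000 + 0.5375·0.0000] = 0.0000; exercise value = 0.0000 ≤ continuation, so V_uu = 0.0000
Node ud (S = 103.7): continuation = 1/1.02·[0.4625·0.0000 + 0.5375·22.6112] = 11.9152; exercise value = 0.0000 ≤ continuation, so V_ud = 11.9152
Node dd (S = 46.48): continuation = 1/1.02·[0.4625·22.6112 + 0.5375·59.7912] = 41.7603; exercise value = 43.5250 > continuation, so V_dd = 43.5250 (exercise)
Node u (S = 159.5): continuation = 1/1.02·[0.4625·0.0000 + 0.5375·11.9152] = 6.2789; exercise value = 0.0000 ≤ continuation, so V_u = 6.2789
Node d (S = 71.5): continuation = 1/1.02·[0.4625·11.9152 + 0.5375·43.5250] = 28.3387; exercise value = 18.5000 ≤ continuation, so V_d = 28.3387
Node 0 (S = 110): continuation = 1/1.02·[0.4625·6.2789 + 0.5375·28.3387] = 17.7804; exercise value = 0.0000 ≤ continuation, so V_0 = 17.7804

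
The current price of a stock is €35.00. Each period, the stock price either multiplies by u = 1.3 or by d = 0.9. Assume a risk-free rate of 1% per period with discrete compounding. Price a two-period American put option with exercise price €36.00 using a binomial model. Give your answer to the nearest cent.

€3.94

Risk-neutral probability p = (1 + 0.01 − 0.9)/(1.3 − 0.9) = 0.1100/0.4000 = 0.2750
Terminal stock prices: S_uu = 59.15, S_ud = 40.95, S_dd = 28.35
Terminal payoffs (K − S): max(-23.15, 0) = 0, max(-4.95, 0) = 0, max(7.65, 0) = 7.65
Node u (S = 45.5): continuation = 1/1.01·[0.2750·0.0000 + 0.7250·0.0000] = 0.0000; exercise value = 0.0000 ≤ continuation, so V_u = 0.0000
Node d (S = 31.5): continuation = 1/1.01·[0.2750·0.0000 + 0.7250·7.6500] = 5.4913; exercise value = 4.5000 ≤ continuation, so V_d = 5.4913
Node 0 (S = 35): continuation = 1/1.01·[0.2750·0.0000 + 0.7250·5.4913] = 3.9418; exercise value = 1.0000 ≤ continuation, so V_0 = 3.9418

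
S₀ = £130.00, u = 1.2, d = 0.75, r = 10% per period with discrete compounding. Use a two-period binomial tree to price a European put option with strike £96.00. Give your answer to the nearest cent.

£0.93

Risk-neutral probability p = (1 + 0.1 − 0.75)/(1.2 − 0.75) = 0.3500/0.4500 = 0.7778
Terminal stock prices: S_uu = 187.2, S_ud = 117, S_dd = 73.12
Terminal payoffs (K − S): max(-91.2, 0) = 0, max(-21, 0) = 0, max(22.88, 0) = 22.88
Node u (S = 156): V_u = 1/1.1·[0.7778·0.0000 + 0.2222·0.0000] = 0.0000
Node d (S = 97.5): V_d = 1/1.1·[0.7778·0.0000 + 0.2222·22.8750] = 4.6212
Node 0 (S = 130): V_0 = 1/1.1·[0.7778·0.0000 + 0.2222·4.6212] = 0.9336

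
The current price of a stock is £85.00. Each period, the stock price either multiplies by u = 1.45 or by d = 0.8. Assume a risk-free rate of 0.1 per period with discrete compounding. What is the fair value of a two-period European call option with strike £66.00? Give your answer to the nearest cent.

Risk-neutral probability p = (1 + 0.1 − 0.8)/(1.45 − 0.8) = 0.3000/0.6500 = 0.4615
Terminal stock prices: S_uu = 178.7, S_ud = 98.6, S_dd = 54.4
Terminal payoffs (S − K): max(112.7, 0) = 112.7, max(32.6, 0) = 32.6, max(-11.6, 0) = 0
Node u (S = 123.2): V_u = 1/1.1·[0.4615·112.7125 + 0.5385·32.6000] = 63.2500
Node d (S = 68): V_d = 1/1.1·[0.4615·32.6000 + 0.5385·0.0000] = 13.6783
Node 0 (S = 85): V_0 = 1/1.1·[0.4615·63.2500 + 0.5385·13.6783] = 33.2341

£33.23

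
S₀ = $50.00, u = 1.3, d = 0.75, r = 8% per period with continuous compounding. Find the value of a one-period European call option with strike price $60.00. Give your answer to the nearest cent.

$2.80

Risk-neutral probability p = (e^0.08 − 0.75)/(1.3 − 0.75) = 0.3333/0.5500 = 0.6060
Terminal stock prices: S_u = 65, S_d = 37.5
Terminal payoffs (S − K): max(5, 0) = 5, max(-22.5, 0) = 0
Node 0 (S = 50): V_0 = e^(−0.08)·[0.6060·5.0000 + 0.3940·0.0000] = 2.7969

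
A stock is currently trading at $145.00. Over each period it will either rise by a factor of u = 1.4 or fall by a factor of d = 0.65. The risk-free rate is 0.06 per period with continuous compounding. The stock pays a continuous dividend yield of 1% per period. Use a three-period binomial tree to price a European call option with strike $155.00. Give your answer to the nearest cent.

$40.99

Per-period risk-free factor R = e^0.06 = 1.0618; dividend-adjusted growth = e^(0.06−0.01) = 1.0513.
Risk-neutral probability p = (1.0513 − 0.65)/(1.4 − 0.65) = 0.4013/0.7500 = 0.5350
Terminal stock prices: S_uuu = 397.9, S_uud = 184.7, S_udd = 85.77, S_ddd = 39.82
Terminal payoffs (S − K): max(242.9, 0) = 242.9, max(29.73, 0) = 29.73, max(-69.23, 0) = 0, max(-115.2, 0) = 0
Node uu (S = 284.2): V_uu = e^(−0.06)·[0.5350·242.8800 + 0.4650·29.7300] = 135.3987
Node ud (S = 132): V_ud = e^(−0.06)·[0.5350·29.7300 + 0.4650·0.0000] = 14.9801
Node dd (S = 61.26): V_dd = e^(−0.06)·[0.5350·0.0000 + 0.4650·0.0000] = 0.0000
Node u (S = 203): V_u = e^(−0.06)·[0.5350·135.3987 + 0.4650·14.9801] = 74.7831
Node d (S = 94.25): V_d = e^(−0.06)·[0.5350·14.9801 + 0.4650·0.0000] = 7.5480
Node 0 (S = 145): V_0 = e^(−0.06)·[0.5350·74.7831 + 0.4650·7.5480] = 40.9862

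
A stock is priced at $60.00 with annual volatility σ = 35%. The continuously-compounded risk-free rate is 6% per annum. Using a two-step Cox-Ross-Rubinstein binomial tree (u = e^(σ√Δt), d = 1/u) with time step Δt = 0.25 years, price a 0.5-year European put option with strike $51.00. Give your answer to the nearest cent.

$2.12

CRR parameters: u = e^(σ√Δt) = e^(0.35·√0.25) = 1.1912, d = 1/u = 0.8395
Per-period rate: rΔt = 0.06·0.25 = 0.015, so R = e^0.015 = 1.0151
Risk-neutral probability p = (e^0.015 − 0.8395)/(1.1912 − 0.8395) = 0.1757/0.3518 = 0.4993
Terminal stock prices: S_uu = 85.14, S_ud = 60, S_dd = 42.28
Terminal payoffs (K − S): max(-34.14, 0) = 0, max(-9, 0) = 0, max(8.719, 0) = 8.719
Node u (S = 71.47): V_u = e^(−0.015)·[0.4993·0.0000 + 0.5007·0.0000] = 0.0000
Node d (S = 50.37): V_d = e^(−0.015)·[0.4993·0.0000 + 0.5007·8.7187] = 4.3003
Node 0 (S = 60): V_0 = e^(−0.015)·[0.4993·0.0000 + 0.5007·4.3003] = 2.1210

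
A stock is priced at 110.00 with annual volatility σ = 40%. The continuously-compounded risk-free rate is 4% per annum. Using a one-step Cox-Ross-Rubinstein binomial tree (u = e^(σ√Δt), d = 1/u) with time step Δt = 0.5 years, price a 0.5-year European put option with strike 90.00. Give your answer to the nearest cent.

CRR parameters: u = e^(σ√Δt) = e^(0.4·√0.5) = 1.3269, d = 1/u = 0.7536
Per-period rate: rΔt = 0.04·0.5 = 0.02, so R = e^0.02 = 1.0202
Risk-neutral probability p = (e^0.02 − 0.7536)/(1.3269 − 0.7536) = 0.2666/0.5733 = 0.4650
Terminal stock prices: S_u = 146, S_d = 82.9
Terminal payoffs (K − S): max(-55.96, 0) = 0, max(7.1, 0) = 7.1
Node 0 (S = 110): V_0 = e^(−0.02)·[0.4650·0.0000 + 0.5350·7.0998] = 3.7232

3.72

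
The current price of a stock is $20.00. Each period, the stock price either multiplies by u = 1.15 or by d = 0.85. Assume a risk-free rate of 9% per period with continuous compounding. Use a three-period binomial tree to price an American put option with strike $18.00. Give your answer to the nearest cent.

Risk-neutral probability p = (e^0.09 − 0.85)/(1.15 − 0.85) = 0.2442/0.3000 = 0.8139
Terminal stock prices: S_uuu = 30.42, S_uud = 22.48, S_udd = 16.62, S_ddd = 12.28
Terminal payoffs (K − S): max(-12.42, 0) = 0, max(-4.482, 0) = 0, max(1.383, 0) = 1.383, max(5.718, 0) = 5.718
Node uu (S = 26.45): continuation = e^(−0.09)·[0.8139·0.0000 + 0.1861·0.0000] = 0.0000; exercise value = 0.0000 ≤ continuation, so V_uu = 0.0000
Node ud (S = 19.55): continuation = e^(−0.09)·[0.8139·0.0000 + 0.1861·1.3825] = 0.2351; exercise value = 0.0000 ≤ continuation, so V_ud = 0.2351
Node dd (S = 14.45): continuation = e^(−0.09)·[0.8139·1.3825 + 0.1861·5.7175] = 2.0008; exercise value = 3.5500 > continuation, so V_dd = 3.5500 (exercise)
Node u (S = 23): continuation = e^(−0.09)·[0.8139·0.0000 + 0.1861·0.2351] = 0.0400; exercise value = 0.0000 ≤ continuation, so V_u = 0.0400
Node d (S = 17): continuation = e^(−0.09)·[0.8139·0.2351 + 0.1861·3.5500] = 0.7786; exercise value = 1.0000 > continuation, so V_d = 1.0000 (exercise)
Node 0 (S = 20): continuation = e^(−0.09)·[0.8139·0.0400 + 0.1861·1.0000] = 0.1998; exercise value = 0.0000 ≤ continuation, so V_0 = 0.1998

$0.20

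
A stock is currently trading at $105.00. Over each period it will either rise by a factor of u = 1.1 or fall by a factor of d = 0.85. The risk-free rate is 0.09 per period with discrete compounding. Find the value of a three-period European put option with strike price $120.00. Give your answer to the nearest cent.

$1.16

Risk-neutral probability p = (1 + 0.09 − 0.85)/(1.1 − 0.85) = 0.2400/0.2500 = 0.9600
Terminal stock prices: S_uuu = 139.8, S_uud = 108, S_udd = 83.45, S_ddd = 64.48
Terminal payoffs (K − S): max(-19.76, 0) = 0, max(12.01, 0) = 12.01, max(36.55, 0) = 36.55, max(55.52, 0) = 55.52
Node uu (S = 127.1): V_uu = 1/1.09·[0.9600·0.0000 + 0.0400·12.0075] = 0.4406
Node ud (S = 98.18): V_ud = 1/1.09·[0.9600·12.0075 + 0.0400·36.5512] = 11.9167
Node dd (S = 75.86): V_dd = 1/1.09·[0.9600·36.5512 + 0.0400·55.5169] = 34.2292
Node u (S = 115.5): V_u = 1/1.09·[0.9600·0.4406 + 0.0400·11.9167] = 0.8254
Node d (S = 89.25): V_d = 1/1.09·[0.9600·11.9167 + 0.0400·34.2292] = 11.7516
Node 0 (S = 105): V_0 = 1/1.09·[0.9600·0.8254 + 0.0400·11.7516] = 1.1582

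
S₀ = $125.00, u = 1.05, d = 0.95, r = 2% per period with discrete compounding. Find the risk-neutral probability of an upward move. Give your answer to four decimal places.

Risk-neutral probability p = (1 + 0.02 − 0.95)/(1.05 − 0.95) = 0.0700/0.1000 = 0.7000

p = 0.7000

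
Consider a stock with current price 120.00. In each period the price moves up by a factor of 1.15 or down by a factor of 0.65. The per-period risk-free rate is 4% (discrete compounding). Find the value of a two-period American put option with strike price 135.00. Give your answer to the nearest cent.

19.24

Risk-neutral probability p = (1 + 0.04 − 0.65)/(1.15 − 0.65) = 0.3900/0.5000 = 0.7800
Terminal stock prices: S_uu = 158.7, S_ud = 89.7, S_dd = 50.7
Terminal payoffs (K − S): max(-23.7, 0) = 0, max(45.3, 0) = 45.3, max(84.3, 0) = 84.3
Node u (S = 138): continuation = 1/1.04·[0.7800·0.0000 + 0.2200·45.3000] = 9.5827; exercise value = 0.0000 ≤ continuation, so V_u = 9.5827
Node d (S = 78): continuation = 1/1.04·[0.7800·45.3000 + 0.2200·84.3000] = 51.8077; exercise value = 57.0000 > continuation, so V_d = 57.0000 (exercise)
Node 0 (S = 120): continuation = 1/1.04·[0.7800·9.5827 + 0.2200·57.0000] = 19.2447; exercise value = 15.0000 ≤ continuation, so V_0 = 19.2447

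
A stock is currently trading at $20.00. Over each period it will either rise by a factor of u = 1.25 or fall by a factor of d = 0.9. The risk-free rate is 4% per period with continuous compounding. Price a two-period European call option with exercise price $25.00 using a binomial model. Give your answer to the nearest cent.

Risk-neutral probability p = (e^0.04 − 0.9)/(1.25 − 0.9) = 0.1408/0.3500 = 0.4023
Terminal stock prices: S_uu = 31.25, S_ud = 22.5, S_dd = 16.2
Terminal payoffs (S − K): max(6.25, 0) = 6.25, max(-2.5, 0) = 0, max(-8.8, 0) = 0
Node u (S = 25): V_u = e^(−0.04)·[0.4023·6.2500 + 0.5977·0.0000] = 2.4159
Node d (S = 18): V_d = e^(−0.04)·[0.4023·0.0000 + 0.5977·0.0000] = 0.0000
Node 0 (S = 20): V_0 = e^(−0.04)·[0.4023·2.4159 + 0.5977·0.0000] = 0.9338

$0.93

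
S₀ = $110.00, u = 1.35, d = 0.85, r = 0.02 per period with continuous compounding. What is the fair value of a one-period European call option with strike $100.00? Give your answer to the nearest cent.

Risk-neutral probability p = (e^0.02 − 0.85)/(1.35 − 0.85) = 0.1702/0.5000 = 0.3404
Terminal stock prices: S_u = 148.5, S_d = 93.5
Terminal payoffs (S − K): max(48.5, 0) = 48.5, max(-6.5, 0) = 0
Node 0 (S = 110): V_0 = e^(−0.02)·[0.3404·48.5000 + 0.6596·0.0000] = 16.1826

$16.18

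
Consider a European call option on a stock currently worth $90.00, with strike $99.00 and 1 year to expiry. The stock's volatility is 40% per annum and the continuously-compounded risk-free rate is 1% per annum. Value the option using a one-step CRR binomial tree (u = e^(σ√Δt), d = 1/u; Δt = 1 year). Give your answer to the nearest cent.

$14.44

CRR parameters: u = e^(σ√Δt) = e^(0.4·√1) = 1.4918, d = 1/u = 0.6703
Per-period rate: rΔt = 0.01·1 = 0.01, so R = e^0.01 = 1.0101
Risk-neutral probability p = (e^0.01 − 0.6703)/(1.4918 − 0.6703) = 0.3397/0.8215 = 0.4135
Terminal stock prices: S_u = 134.3, S_d = 60.33
Terminal payoffs (S − K): max(35.26, 0) = 35.26, max(-38.67, 0) = 0
Node 0 (S = 90): V_0 = e^(−0.01)·[0.4135·35.2642 + 0.5865·0.0000] = 14.4383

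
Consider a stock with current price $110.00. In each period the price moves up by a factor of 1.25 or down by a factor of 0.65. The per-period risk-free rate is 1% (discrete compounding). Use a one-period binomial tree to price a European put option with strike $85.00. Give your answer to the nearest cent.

Risk-neutral probability p = (1 + 0.01 − 0.65)/(1.25 − 0.65) = 0.3600/0.6000 = 0.6000
Terminal stock prices: S_u = 137.5, S_d = 71.5
Terminal payoffs (K − S): max(-52.5, 0) = 0, max(13.5, 0) = 13.5
Node 0 (S = 110): V_0 = 1/1.01·[0.6000·0.0000 + 0.4000·13.5000] = 5.3465

$5.35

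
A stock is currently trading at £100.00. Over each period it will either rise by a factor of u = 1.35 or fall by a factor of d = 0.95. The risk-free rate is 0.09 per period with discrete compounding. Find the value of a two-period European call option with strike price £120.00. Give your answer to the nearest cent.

Risk-neutral probability p = (1 + 0.09 − 0.95)/(1.35 − 0.95) = 0.1400/0.4000 = 0.3500
Terminal stock prices: S_uu = 182.3, S_ud = 128.2, S_dd = 90.25
Terminal payoffs (S − K): max(62.25, 0) = 62.25, max(8.25, 0) = 8.25, max(-29.75, 0) = 0
Node u (S = 135): V_u = 1/1.09·[0.3500·62.2500 + 0.6500·8.2500] = 24.9083
Node d (S = 95): V_d = 1/1.09·[0.3500·8.2500 + 0.6500·0.0000] = 2.6491
Node 0 (S = 100): V_0 = 1/1.09·[0.3500·24.9083 + 0.6500·2.6491] = 9.5778

£9.58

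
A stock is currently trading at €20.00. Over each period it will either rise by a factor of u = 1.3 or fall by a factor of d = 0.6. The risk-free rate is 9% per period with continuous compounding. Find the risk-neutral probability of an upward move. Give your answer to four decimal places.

p = 0.7060

Risk-neutral probability p = (e^0.09 − 0.6)/(1.3 − 0.6) = 0.4942/0.7000 = 0.7060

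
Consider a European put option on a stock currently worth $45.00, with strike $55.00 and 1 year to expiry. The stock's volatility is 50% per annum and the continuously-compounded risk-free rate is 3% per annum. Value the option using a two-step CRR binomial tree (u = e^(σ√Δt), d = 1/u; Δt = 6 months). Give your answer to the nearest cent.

$14.99

CRR parameters: u = e^(σ√Δt) = e^(0.5·√0.5) = 1.4241, d = 1/u = 0.7022
Per-period rate: rΔt = 0.03·0.5 = 0.015, so R = e^0.015 = 1.0151
Risk-neutral probability p = (e^0.015 − 0.7022)/(1.4241 − 0.7022) = 0.3129/0.7219 = 0.4335
Terminal stock prices: S_uu = 91.27, S_ud = 45, S_dd = 22.19
Terminal payoffs (K − S): max(-36.27, 0) = 0, max(10, 0) = 10, max(32.81, 0) = 32.81
Node u (S = 64.09): V_u = e^(−0.015)·[0.4335·0.0000 + 0.5665·10.0000] = 5.5811
Node d (S = 31.6): V_d = e^(−0.015)·[0.4335·10.0000 + 0.5665·32.8119] = 22.5827
Node 0 (S = 45): V_0 = e^(−0.015)·[0.4335·5.5811 + 0.5665·22.5827] = 14.9868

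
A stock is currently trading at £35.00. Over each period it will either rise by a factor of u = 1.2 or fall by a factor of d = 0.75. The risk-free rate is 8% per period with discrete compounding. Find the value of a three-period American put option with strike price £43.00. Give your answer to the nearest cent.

Risk-neutral probability p = (1 + 0.08 − 0.75)/(1.2 − 0.75) = 0.3300/0.4500 = 0.7333
Terminal stock prices: S_uuu = 60.48, S_uud = 37.8, S_udd = 23.62, S_ddd = 14.77
Terminal payoffs (K − S): max(-17.48, 0) = 0, max(5.2, 0) = 5.2, max(19.38, 0) = 19.38, max(28.23, 0) = 28.23
Node uu (S = 50.4): continuation = 1/1.08·[0.7333·0.0000 + 0.2667·5.2000] = 1.2840; exercise value = 0.0000 ≤ continuation, so V_uu = 1.2840
Node ud (S = 31.5): continuation = 1/1.08·[0.7333·5.2000 + 0.2667·19.3750] = 8.3148; exercise value = 11.5000 > continuation, so V_ud = 11.5000 (exercise)
Node dd (S = 19.69): continuation = 1/1.08·[0.7333·19.3750 + 0.2667·28.2344] = 20.1273; exercise value = 23.3125 > continuation, so V_dd = 23.3125 (exercise)
Node u (S = 42): continuation = 1/1.08·[0.7333·1.2840 + 0.2667·11.5000] = 3.7113; exercise value = 1.0000 ≤ continuation, so V_u = 3.7113
Node d (S = 26.25): continuation = 1/1.08·[0.7333·11.5000 + 0.2667·23.3125] = 13.5648; exercise value = 16.7500 > continuation, so V_d = 16.7500 (exercise)
Node 0 (S = 35): continuation = 1/1.08·[0.7333·3.7113 + 0.2667·16.7500] = 6.6558; exercise value = 8.0000 > continuation, so V_0 = 8.0000 (exercise)

£8.00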